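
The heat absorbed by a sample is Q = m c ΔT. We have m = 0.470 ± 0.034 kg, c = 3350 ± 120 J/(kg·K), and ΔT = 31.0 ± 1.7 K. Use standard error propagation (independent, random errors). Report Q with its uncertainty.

Since Q is a product/quotient, work with relative uncertainties:
  (1·δm/m)² = (1×0.0723)² = 0.00523;  (1·δc/c)² = (1×0.0358)² = 0.00128;  (1·δΔT/ΔT)² = (1×0.0548)² = 0.00301
δQ/Q = √(0.00952) = 0.0976
Q = 48800 J, so δQ = 0.0976 × 48800 = 4760 J.

48800 ± 4760 J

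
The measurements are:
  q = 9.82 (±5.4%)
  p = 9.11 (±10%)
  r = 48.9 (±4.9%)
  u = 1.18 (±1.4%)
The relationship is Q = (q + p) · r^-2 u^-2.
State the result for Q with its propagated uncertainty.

Let w = q + p = 18.9. δw = √(δq² + δp²) = √(0.281 + 0.830) = 1.05, so δw/w = 0.0557.
Q is then a monomial in w, r, u:
δQ/Q = √((δw/w)² + (-2·δr/r)² + (-2·δu/u)²) = √(0.00310 + 0.00960 + 0.000784) = 0.116
Q = 0.00569, so δQ = 0.116 × 0.00569 = 0.000660.

0.00569 ± 0.000660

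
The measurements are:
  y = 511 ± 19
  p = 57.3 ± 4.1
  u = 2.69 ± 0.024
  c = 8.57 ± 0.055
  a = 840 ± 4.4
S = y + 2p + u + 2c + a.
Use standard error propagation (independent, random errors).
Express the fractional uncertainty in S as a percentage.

1.42%

For a sum/difference, combine absolute errors in quadrature:
  (δy)² = 361;  (2·δp)² = 67.2;  (δu)² = 0.000576;  (2·δc)² = 0.0121;  (δa)² = 19.4
δS = √(448) = 21.2
S = 1490, so δS/S = 21.2/1490 = 0.0142.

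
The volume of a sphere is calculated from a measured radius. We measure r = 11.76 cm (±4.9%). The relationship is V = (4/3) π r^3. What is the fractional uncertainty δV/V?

0.147

V ∝ r^3, so δV/V = |3| · δr/r = 3 × 0.0490 = 0.147.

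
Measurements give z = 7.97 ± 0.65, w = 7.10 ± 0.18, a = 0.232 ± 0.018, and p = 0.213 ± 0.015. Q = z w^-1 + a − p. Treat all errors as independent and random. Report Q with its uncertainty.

Let h = z·w^-1 = 1.12. δh/h = √((1·δz/z)² + (-1·δw/w)²) = √(0.00665 + 0.000643) = 0.0854, so δh = 0.0959.
Q = h + a − p: δQ = √(δh² + δa² + δp²) = √(0.00919 + 0.000324 + 0.000225) = 0.0987
Q = 1.14.

1.14 ± 0.0987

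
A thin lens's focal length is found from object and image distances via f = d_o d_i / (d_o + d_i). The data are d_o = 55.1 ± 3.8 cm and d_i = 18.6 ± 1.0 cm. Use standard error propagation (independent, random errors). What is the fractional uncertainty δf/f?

∂f/∂d_o = (d_i/(d_o+d_i))² = 0.0637;  ∂f/∂d_i = (d_o/(d_o+d_i))² = 0.559
δf = √((∂f/∂d_o · δd_o)² + (∂f/∂d_i · δd_i)²) = √(0.0586 + 0.312) = 0.609 cm
f = 13.9 cm, so δf/f = 0.609/13.9 = 0.0438.

0.0438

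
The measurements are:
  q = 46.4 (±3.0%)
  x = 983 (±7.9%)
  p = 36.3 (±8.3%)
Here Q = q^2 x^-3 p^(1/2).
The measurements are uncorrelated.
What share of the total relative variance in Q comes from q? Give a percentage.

5.85%

(δQ/Q)² = (2·δq/q)² + (-3·δx/x)² + (½·δp/p)²
  q term: (2×0.0300)² = 0.00360
  x term: (-3×0.0790)² = 0.0562
  p term: (0.5×0.0830)² = 0.00172
Total = 0.0615. Share from q = 0.00360/0.0615 = 0.0585.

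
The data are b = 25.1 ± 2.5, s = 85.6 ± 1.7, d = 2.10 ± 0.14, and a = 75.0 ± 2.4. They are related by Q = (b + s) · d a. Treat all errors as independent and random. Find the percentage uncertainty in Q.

Let u = b + s = 111. δu = √(δb² + δs²) = √(6.25 + 2.89) = 3.02, so δu/u = 0.0273.
Q is then a monomial in u, d, a:
δQ/Q = √((δu/u)² + (1·δd/d)² + (1·δa/a)²) = √(0.000746 + 0.00444 + 0.00102) = 0.0788

7.88%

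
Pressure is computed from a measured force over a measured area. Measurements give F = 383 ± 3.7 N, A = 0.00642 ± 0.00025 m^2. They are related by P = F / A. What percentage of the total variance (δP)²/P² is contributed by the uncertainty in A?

(δP/P)² = (1·δF/F)² + (-1·δA/A)²
  F term: (1×0.00966)² = 9.33e-05
  A term: (-1×0.0389)² = 0.00152
Total = 0.00161. Share from A = 0.00152/0.00161 = 0.942.

94.2%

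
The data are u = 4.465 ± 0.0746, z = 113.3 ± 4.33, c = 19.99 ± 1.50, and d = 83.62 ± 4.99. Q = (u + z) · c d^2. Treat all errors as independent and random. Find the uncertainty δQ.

2.4e+06

Let w = u + z = 117.8. δw = √(δu² + δz²) = √(0.00557 + 18.7) = 4.33, so δw/w = 0.0368.
Q is then a monomial in w, c, d:
δQ/Q = √((δw/w)² + (1·δc/c)² + (2·δd/d)²) = √(0.00135 + 0.00563 + 0.0142) = 0.146
Q = 1.646e+07, so δQ = 0.146 × 1.646e+07 = 2.4e+06.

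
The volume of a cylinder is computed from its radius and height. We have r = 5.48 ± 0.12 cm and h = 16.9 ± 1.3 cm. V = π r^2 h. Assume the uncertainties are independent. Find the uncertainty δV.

141 cm^3

Products/powers → add relative errors in quadrature, weighted by exponent:
  (2·δr/r)² = (2×0.0219)² = 0.00192;  (1·δh/h)² = (1×0.0769)² = 0.00592
δV/V = √(0.00784) = 0.0885
V = 1590 cm^3, so δV = 0.0885 × 1590 = 141 cm^3.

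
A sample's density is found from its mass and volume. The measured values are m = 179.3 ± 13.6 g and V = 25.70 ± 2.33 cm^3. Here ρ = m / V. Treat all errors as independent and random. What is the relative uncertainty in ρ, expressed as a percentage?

11.8%

Each factor contributes (exponent × relative error)² to (δρ/ρ)²:
  (1·δm/m)² = (1×0.0759)² = 0.00575;  (-1·δV/V)² = (-1×0.0907)² = 0.00822
δρ/ρ = √(0.0140) = 0.118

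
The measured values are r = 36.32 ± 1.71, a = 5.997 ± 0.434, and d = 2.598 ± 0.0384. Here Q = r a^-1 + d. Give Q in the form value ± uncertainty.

8.654 ± 0.524

Let p = r·a^-1 = 6.056. δp/p = √((1·δr/r)² + (-1·δa/a)²) = √(0.00222 + 0.00524) = 0.0863, so δp = 0.523.
Q = p + d: δQ = √(δp² + δd²) = √(0.273 + 0.00147) = 0.524
Q = 8.654.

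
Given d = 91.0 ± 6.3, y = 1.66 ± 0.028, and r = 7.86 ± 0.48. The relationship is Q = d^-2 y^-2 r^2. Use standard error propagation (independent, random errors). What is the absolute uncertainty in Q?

Each factor contributes (exponent × relative error)² to (δQ/Q)²:
  (-2·δd/d)² = (-2×0.0692)² = 0.0192;  (-2·δy/y)² = (-2×0.0169)² = 0.00114;  (2·δr/r)² = (2×0.0611)² = 0.0149
δQ/Q = √(0.0352) = 0.188
Q = 0.00271, so δQ = 0.188 × 0.00271 = 0.000508.

0.000508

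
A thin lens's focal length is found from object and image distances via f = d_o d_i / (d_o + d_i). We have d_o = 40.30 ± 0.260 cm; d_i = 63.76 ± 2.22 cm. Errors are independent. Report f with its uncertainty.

∂f/∂d_o = (d_i/(d_o+d_i))² = 0.375;  ∂f/∂d_i = (d_o/(d_o+d_i))² = 0.150
δf = √((∂f/∂d_o · δd_o)² + (∂f/∂d_i · δd_i)²) = √(0.00953 + 0.111) = 0.347 cm
f = 24.69 cm.

24.69 ± 0.347 cm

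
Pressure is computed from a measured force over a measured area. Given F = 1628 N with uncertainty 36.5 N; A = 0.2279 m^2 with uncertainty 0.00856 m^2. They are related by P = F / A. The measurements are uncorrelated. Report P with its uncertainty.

Each factor contributes (exponent × relative error)² to (δP/P)²:
  (1·δF/F)² = (1×0.0224)² = 0.000503;  (-1·δA/A)² = (-1×0.0376)² = 0.00141
δP/P = √(0.00191) = 0.0437
P = 7143 Pa, so δP = 0.0437 × 7143 = 312 Pa.

7143 ± 312 Pa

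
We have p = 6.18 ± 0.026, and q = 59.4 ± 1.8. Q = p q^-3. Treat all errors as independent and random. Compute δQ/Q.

For a monomial Q ∝ p, q^-3, fractional errors add in quadrature:
  (1·δp/p)² = (1×0.00421)² = 1.77e-05;  (-3·δq/q)² = (-3×0.0303)² = 0.00826
δQ/Q = √(0.00828) = 0.0910

0.0910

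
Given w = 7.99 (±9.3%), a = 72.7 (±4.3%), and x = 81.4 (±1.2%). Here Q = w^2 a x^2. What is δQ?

Relative error in a monomial: (δQ/Q)² = Σ (nᵢ · δxᵢ/xᵢ)².
  (2·δw/w)² = (2×0.0930)² = 0.0346;  (1·δa/a)² = (1×0.0430)² = 0.00185;  (2·δx/x)² = (2×0.0120)² = 0.000576
δQ/Q = √(0.0370) = 0.192
Q = 3.08e+07, so δQ = 0.192 × 3.08e+07 = 5.92e+06.

5.92e+06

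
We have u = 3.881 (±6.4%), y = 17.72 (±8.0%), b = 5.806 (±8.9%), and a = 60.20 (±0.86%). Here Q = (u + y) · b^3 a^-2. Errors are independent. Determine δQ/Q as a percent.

27.6%

Let w = u + y = 21.60. δw = √(δu² + δy²) = √(0.0617 + 2.01) = 1.44, so δw/w = 0.0666.
Q is then a monomial in w, b, a:
δQ/Q = √((δw/w)² + (3·δb/b)² + (-2·δa/a)²) = √(0.00444 + 0.0713 + 0.000296) = 0.276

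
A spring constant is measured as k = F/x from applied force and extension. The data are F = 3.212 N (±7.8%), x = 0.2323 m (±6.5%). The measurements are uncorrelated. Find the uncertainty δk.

1.40 N/m

For a monomial k ∝ F, x^-1, fractional errors add in quadrature:
  (1·δF/F)² = (1×0.0780)² = 0.00608;  (-1·δx/x)² = (-1×0.0650)² = 0.00423
δk/k = √(0.0103) = 0.102
k = 13.83 N/m, so δk = 0.102 × 13.83 = 1.40 N/m.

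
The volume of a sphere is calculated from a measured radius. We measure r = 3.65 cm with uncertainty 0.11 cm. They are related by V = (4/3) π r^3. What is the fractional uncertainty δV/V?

0.0904

Products/powers → add relative errors in quadrature, weighted by exponent:
  (3·δr/r)² = (3×0.0301)² = 0.00817
δV/V = √(0.00817) = 0.0904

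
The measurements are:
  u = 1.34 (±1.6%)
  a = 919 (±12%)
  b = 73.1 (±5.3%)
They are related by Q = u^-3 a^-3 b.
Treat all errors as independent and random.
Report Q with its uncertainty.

Since Q is a product/quotient, work with relative uncertainties:
  (-3·δu/u)² = (-3×0.0160)² = 0.00230;  (-3·δa/a)² = (-3×0.120)² = 0.130;  (1·δb/b)² = (1×0.0530)² = 0.00281
δQ/Q = √(0.135) = 0.367
Q = 3.91e-08, so δQ = 0.367 × 3.91e-08 = 1.44e-08.

(3.91 ± 1.44) × 10^-8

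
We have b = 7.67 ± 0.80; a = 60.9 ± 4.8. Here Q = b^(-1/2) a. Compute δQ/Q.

0.0945

Products/powers → add relative errors in quadrature, weighted by exponent:
  (−½·δb/b)² = (-0.5×0.104)² = 0.00272;  (1·δa/a)² = (1×0.0788)² = 0.00621
δQ/Q = √(0.00893) = 0.0945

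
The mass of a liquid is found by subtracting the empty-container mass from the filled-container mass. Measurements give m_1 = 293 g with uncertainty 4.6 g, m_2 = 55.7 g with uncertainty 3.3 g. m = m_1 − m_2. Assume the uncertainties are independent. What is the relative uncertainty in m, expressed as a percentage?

2.39%

Absolute uncertainties add in quadrature for a linear combination:
  (δm_1)² = 21.2;  (δm_2)² = 10.9
δm = √(32.0) = 5.66 g
m = 237 g, so δm/m = 5.66/237 = 0.0239.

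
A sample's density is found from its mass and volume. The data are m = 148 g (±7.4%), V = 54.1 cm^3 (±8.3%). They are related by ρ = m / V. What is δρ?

0.304 g/cm^3

Products/powers → add relative errors in quadrature, weighted by exponent:
  (1·δm/m)² = (1×0.0740)² = 0.00548;  (-1·δV/V)² = (-1×0.0830)² = 0.00689
δρ/ρ = √(0.0124) = 0.111
ρ = 2.74 g/cm^3, so δρ = 0.111 × 2.74 = 0.304 g/cm^3.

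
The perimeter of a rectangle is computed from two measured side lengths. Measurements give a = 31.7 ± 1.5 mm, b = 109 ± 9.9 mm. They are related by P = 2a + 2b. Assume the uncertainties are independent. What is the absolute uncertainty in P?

20.0 mm

Sums and differences: (δP)² = Σ (cᵢ δxᵢ)².
  (2·δa)² = 9.00;  (2·δb)² = 392
δP = √(401) = 20.0 mm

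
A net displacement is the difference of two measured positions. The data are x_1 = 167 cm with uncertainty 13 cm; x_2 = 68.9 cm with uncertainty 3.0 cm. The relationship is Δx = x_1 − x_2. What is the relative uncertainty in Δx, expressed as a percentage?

Δx is a linear combination, so absolute uncertainties add in quadrature:
  (δx_1)² = 169;  (δx_2)² = 9.00
δΔx = √(178) = 13.3 cm
Δx = 98.1 cm, so δΔx/Δx = 13.3/98.1 = 0.136.

13.6%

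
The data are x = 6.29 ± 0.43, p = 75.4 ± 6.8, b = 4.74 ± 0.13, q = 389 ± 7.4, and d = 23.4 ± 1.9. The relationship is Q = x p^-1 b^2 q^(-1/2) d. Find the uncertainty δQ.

0.334

Each factor contributes (exponent × relative error)² to (δQ/Q)²:
  (1·δx/x)² = (1×0.0684)² = 0.00467;  (-1·δp/p)² = (-1×0.0902)² = 0.00813;  (2·δb/b)² = (2×0.0274)² = 0.00301;  (−½·δq/q)² = (-0.5×0.0190)² = 9.05e-05;  (1·δd/d)² = (1×0.0812)² = 0.00659
δQ/Q = √(0.0225) = 0.150
Q = 2.22, so δQ = 0.150 × 2.22 = 0.334.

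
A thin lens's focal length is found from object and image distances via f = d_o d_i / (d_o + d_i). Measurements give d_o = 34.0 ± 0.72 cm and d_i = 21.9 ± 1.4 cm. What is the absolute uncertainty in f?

0.530 cm

∂f/∂d_o = (d_i/(d_o+d_i))² = 0.153;  ∂f/∂d_i = (d_o/(d_o+d_i))² = 0.370
δf = √((∂f/∂d_o · δd_o)² + (∂f/∂d_i · δd_i)²) = √(0.0122 + 0.268) = 0.530 cm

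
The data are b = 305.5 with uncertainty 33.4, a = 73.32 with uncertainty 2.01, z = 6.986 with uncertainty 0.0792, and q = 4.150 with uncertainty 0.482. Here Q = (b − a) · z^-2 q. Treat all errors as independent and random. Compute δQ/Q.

Let u = b − a = 232.2. δu = √(δb² + δa²) = √(1120 + 4.04) = 33.5, so δu/u = 0.144.
Q is then a monomial in u, z, q:
δQ/Q = √((δu/u)² + (-2·δz/z)² + (1·δq/q)²) = √(0.0208 + 0.000514 + 0.0135) = 0.186

0.186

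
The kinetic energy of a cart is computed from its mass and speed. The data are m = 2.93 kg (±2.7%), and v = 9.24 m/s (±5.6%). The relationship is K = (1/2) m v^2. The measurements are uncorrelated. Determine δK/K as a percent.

11.5%

For a monomial K ∝ m, v^2, fractional errors add in quadrature:
  (1·δm/m)² = (1×0.0270)² = 0.000729;  (2·δv/v)² = (2×0.0560)² = 0.0125
δK/K = √(0.0133) = 0.115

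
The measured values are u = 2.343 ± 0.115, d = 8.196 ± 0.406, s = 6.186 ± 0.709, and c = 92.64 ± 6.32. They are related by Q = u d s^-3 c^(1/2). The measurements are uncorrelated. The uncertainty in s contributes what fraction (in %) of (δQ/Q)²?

95.1%

(δQ/Q)² = (1·δu/u)² + (1·δd/d)² + (-3·δs/s)² + (½·δc/c)²
  u term: (1×0.0491)² = 0.00241
  d term: (1×0.0495)² = 0.00245
  s term: (-3×0.115)² = 0.118
  c term: (0.5×0.0682)² = 0.00116
Total = 0.124. Share from s = 0.118/0.124 = 0.951.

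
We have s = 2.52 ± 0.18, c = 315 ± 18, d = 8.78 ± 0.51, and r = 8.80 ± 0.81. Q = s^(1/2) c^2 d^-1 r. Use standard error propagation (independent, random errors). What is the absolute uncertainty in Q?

25500

For a monomial Q ∝ s^(1/2), c^2, d^-1, r, fractional errors add in quadrature:
  (½·δs/s)² = (0.5×0.0714)² = 0.00128;  (2·δc/c)² = (2×0.0571)² = 0.0131;  (-1·δd/d)² = (-1×0.0581)² = 0.00337;  (1·δr/r)² = (1×0.0920)² = 0.00847
δQ/Q = √(0.0262) = 0.162
Q = 1.58e+05, so δQ = 0.162 × 1.58e+05 = 25500.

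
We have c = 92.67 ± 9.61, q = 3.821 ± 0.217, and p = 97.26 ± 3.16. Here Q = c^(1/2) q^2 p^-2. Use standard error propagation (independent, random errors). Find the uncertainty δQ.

Products/powers → add relative errors in quadrature, weighted by exponent:
  (½·δc/c)² = (0.5×0.104)² = 0.00269;  (2·δq/q)² = (2×0.0568)² = 0.0129;  (-2·δp/p)² = (-2×0.0325)² = 0.00422
δQ/Q = √(0.0198) = 0.141
Q = 0.01486, so δQ = 0.141 × 0.01486 = 0.00209.

0.00209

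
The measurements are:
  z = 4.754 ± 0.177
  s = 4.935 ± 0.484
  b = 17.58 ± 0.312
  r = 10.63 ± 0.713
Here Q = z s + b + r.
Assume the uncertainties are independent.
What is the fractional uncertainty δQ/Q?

0.0500

Let p = z·s = 23.46. δp/p = √((1·δz/z)² + (1·δs/s)²) = √(0.00139 + 0.00962) = 0.105, so δp = 2.46.
Q = p + b + r: δQ = √(δp² + δb² + δr²) = √(6.06 + 0.0973 + 0.508) = 2.58
Q = 51.67, so δQ/Q = 2.58/51.67 = 0.0500.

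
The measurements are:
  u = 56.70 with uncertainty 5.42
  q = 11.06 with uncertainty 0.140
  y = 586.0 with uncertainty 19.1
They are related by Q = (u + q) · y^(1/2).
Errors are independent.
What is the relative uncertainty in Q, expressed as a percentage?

Let w = u + q = 67.76. δw = √(δu² + δq²) = √(29.4 + 0.0196) = 5.42, so δw/w = 0.0800.
Q is then a monomial in w, y:
δQ/Q = √((δw/w)² + (½·δy/y)²) = √(0.00640 + 0.000266) = 0.0817

8.17%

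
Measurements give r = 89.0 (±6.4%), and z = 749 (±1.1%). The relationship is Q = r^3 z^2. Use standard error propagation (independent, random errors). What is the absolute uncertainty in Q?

7.64e+10

Each factor contributes (exponent × relative error)² to (δQ/Q)²:
  (3·δr/r)² = (3×0.0640)² = 0.0369;  (2·δz/z)² = (2×0.0110)² = 0.000484
δQ/Q = √(0.0373) = 0.193
Q = 3.95e+11, so δQ = 0.193 × 3.95e+11 = 7.64e+10.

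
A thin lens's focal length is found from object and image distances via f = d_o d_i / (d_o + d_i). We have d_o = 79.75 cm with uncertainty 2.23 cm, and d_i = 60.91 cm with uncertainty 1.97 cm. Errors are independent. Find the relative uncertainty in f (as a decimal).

∂f/∂d_o = (d_i/(d_o+d_i))² = 0.188;  ∂f/∂d_i = (d_o/(d_o+d_i))² = 0.321
δf = √((∂f/∂d_o · δd_o)² + (∂f/∂d_i · δd_i)²) = √(0.175 + 0.401) = 0.759 cm
f = 34.53 cm, so δf/f = 0.759/34.53 = 0.0220.

0.0220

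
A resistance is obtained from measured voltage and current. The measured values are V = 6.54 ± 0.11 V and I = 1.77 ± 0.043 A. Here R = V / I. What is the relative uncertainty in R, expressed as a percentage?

Since R is a product/quotient, work with relative uncertainties:
  (1·δV/V)² = (1×0.0168)² = 0.000283;  (-1·δI/I)² = (-1×0.0243)² = 0.000590
δR/R = √(0.000873) = 0.0295

2.95%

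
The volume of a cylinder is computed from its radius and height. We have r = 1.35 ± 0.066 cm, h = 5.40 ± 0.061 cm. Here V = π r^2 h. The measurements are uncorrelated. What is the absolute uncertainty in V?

3.04 cm^3

Relative error in a monomial: (δV/V)² = Σ (nᵢ · δxᵢ/xᵢ)².
  (2·δr/r)² = (2×0.0489)² = 0.00956;  (1·δh/h)² = (1×0.0113)² = 0.000128
δV/V = √(0.00969) = 0.0984
V = 30.9 cm^3, so δV = 0.0984 × 30.9 = 3.04 cm^3.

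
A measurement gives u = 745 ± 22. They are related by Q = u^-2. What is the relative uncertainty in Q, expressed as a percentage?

5.91%

Each factor contributes (exponent × relative error)² to (δQ/Q)²:
  (-2·δu/u)² = (-2×0.0295)² = 0.00349
δQ/Q = √(0.00349) = 0.0591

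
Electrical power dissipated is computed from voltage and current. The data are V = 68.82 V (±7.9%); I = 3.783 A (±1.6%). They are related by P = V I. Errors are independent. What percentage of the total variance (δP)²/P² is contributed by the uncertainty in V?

(δP/P)² = (1·δV/V)² + (1·δI/I)²
  V term: (1×0.0790)² = 0.00624
  I term: (1×0.0160)² = 0.000256
Total = 0.00650. Share from V = 0.00624/0.00650 = 0.961.

96.1%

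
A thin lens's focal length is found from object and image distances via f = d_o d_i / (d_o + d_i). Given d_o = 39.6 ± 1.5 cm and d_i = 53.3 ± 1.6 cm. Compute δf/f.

∂f/∂d_o = (d_i/(d_o+d_i))² = 0.329;  ∂f/∂d_i = (d_o/(d_o+d_i))² = 0.182
δf = √((∂f/∂d_o · δd_o)² + (∂f/∂d_i · δd_i)²) = √(0.244 + 0.0845) = 0.573 cm
f = 22.7 cm, so δf/f = 0.573/22.7 = 0.0252.

0.0252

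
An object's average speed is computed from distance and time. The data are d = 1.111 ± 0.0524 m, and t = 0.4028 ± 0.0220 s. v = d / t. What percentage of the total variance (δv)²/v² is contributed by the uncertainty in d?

(δv/v)² = (1·δd/d)² + (-1·δt/t)²
  d term: (1×0.0472)² = 0.00222
  t term: (-1×0.0546)² = 0.00298
Total = 0.00521. Share from d = 0.00222/0.00521 = 0.427.

42.7%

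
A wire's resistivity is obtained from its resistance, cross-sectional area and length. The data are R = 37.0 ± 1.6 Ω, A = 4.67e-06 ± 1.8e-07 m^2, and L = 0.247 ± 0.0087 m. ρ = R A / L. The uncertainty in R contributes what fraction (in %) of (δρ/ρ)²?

40.7%

(δρ/ρ)² = (1·δR/R)² + (1·δA/A)² + (-1·δL/L)²
  R term: (1×0.0432)² = 0.00187
  A term: (1×0.0385)² = 0.00149
  L term: (-1×0.0352)² = 0.00124
Total = 0.00460. Share from R = 0.00187/0.00460 = 0.407.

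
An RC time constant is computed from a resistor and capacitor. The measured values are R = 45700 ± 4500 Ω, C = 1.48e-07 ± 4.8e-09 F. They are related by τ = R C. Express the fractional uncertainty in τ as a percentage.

Relative error in a monomial: (δτ/τ)² = Σ (nᵢ · δxᵢ/xᵢ)².
  (1·δR/R)² = (1×0.0985)² = 0.00970;  (1·δC/C)² = (1×0.0324)² = 0.00105
δτ/τ = √(0.0107) = 0.104

10.4%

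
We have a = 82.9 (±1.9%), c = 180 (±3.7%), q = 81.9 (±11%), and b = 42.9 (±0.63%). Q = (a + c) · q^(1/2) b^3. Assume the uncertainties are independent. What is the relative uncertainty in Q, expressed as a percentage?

Let u = a + c = 263. δu = √(δa² + δc²) = √(2.48 + 44.4) = 6.84, so δu/u = 0.0260.
Q is then a monomial in u, q, b:
δQ/Q = √((δu/u)² + (½·δq/q)² + (3·δb/b)²) = √(0.000678 + 0.00302 + 0.000357) = 0.0637

6.37%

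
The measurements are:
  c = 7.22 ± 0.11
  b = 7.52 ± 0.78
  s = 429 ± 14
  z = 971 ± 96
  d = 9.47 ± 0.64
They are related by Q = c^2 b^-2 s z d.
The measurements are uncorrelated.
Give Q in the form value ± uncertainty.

Relative error in a monomial: (δQ/Q)² = Σ (nᵢ · δxᵢ/xᵢ)².
  (2·δc/c)² = (2×0.0152)² = 0.000928;  (-2·δb/b)² = (-2×0.104)² = 0.0430;  (1·δs/s)² = (1×0.0326)² = 0.00106;  (1·δz/z)² = (1×0.0989)² = 0.00977;  (1·δd/d)² = (1×0.0676)² = 0.00457
δQ/Q = √(0.0594) = 0.244
Q = 3.64e+06, so δQ = 0.244 × 3.64e+06 = 8.86e+05.

(3.64 ± 0.886) × 10^6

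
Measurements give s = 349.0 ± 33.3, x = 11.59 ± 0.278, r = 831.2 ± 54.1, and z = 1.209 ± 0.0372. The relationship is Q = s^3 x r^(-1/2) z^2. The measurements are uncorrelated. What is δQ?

7.38e+06

Each factor contributes (exponent × relative error)² to (δQ/Q)²:
  (3·δs/s)² = (3×0.0954)² = 0.0819;  (1·δx/x)² = (1×0.0240)² = 0.000575;  (−½·δr/r)² = (-0.5×0.0651)² = 0.00106;  (2·δz/z)² = (2×0.0308)² = 0.00379
δQ/Q = √(0.0874) = 0.296
Q = 2.498e+07, so δQ = 0.296 × 2.498e+07 = 7.38e+06.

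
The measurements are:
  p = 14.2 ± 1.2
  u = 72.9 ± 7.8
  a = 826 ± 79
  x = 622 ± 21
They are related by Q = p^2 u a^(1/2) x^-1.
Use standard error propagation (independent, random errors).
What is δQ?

142

Q is a product of powers, so relative uncertainties combine in quadrature:
  (2·δp/p)² = (2×0.0845)² = 0.0286;  (1·δu/u)² = (1×0.107)² = 0.0114;  (½·δa/a)² = (0.5×0.0956)² = 0.00229;  (-1·δx/x)² = (-1×0.0338)² = 0.00114
δQ/Q = √(0.0434) = 0.208
Q = 679, so δQ = 0.208 × 679 = 142.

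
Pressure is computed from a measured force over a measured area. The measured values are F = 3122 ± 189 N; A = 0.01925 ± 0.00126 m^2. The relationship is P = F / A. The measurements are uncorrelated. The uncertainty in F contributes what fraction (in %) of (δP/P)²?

46.1%

(δP/P)² = (1·δF/F)² + (-1·δA/A)²
  F term: (1×0.0605)² = 0.00366
  A term: (-1×0.0655)² = 0.00428
Total = 0.00795. Share from F = 0.00366/0.00795 = 0.461.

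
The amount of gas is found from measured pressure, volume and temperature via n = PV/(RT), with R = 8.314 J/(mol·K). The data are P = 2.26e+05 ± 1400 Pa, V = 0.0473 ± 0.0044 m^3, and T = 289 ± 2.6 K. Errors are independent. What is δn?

Since n is a product/quotient, work with relative uncertainties:
  (1·δP/P)² = (1×0.00619)² = 3.84e-05;  (1·δV/V)² = (1×0.0930)² = 0.00865;  (-1·δT/T)² = (-1×0.00900)² = 8.09e-05
δn/n = √(0.00877) = 0.0937
n = 4.45 mol, so δn = 0.0937 × 4.45 = 0.417 mol.

0.417 mol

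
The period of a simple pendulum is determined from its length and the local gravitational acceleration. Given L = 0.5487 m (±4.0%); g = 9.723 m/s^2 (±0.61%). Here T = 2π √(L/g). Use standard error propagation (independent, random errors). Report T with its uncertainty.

Products/powers → add relative errors in quadrature, weighted by exponent:
  (½·δL/L)² = (0.5×0.0400)² = 0.000400;  (−½·δg/g)² = (-0.5×0.00610)² = 9.3e-06
δT/T = √(0.000409) = 0.0202
T = 1.493 s, so δT = 0.0202 × 1.493 = 0.0302 s.

1.493 ± 0.0302 s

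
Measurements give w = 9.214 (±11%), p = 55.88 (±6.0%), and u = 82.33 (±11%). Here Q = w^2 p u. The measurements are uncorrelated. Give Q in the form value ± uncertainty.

390600 ± 98900

Since Q is a product/quotient, work with relative uncertainties:
  (2·δw/w)² = (2×0.110)² = 0.0484;  (1·δp/p)² = (1×0.0600)² = 0.00360;  (1·δu/u)² = (1×0.110)² = 0.0121
δQ/Q = √(0.0641) = 0.253
Q = 390600, so δQ = 0.253 × 390600 = 98900.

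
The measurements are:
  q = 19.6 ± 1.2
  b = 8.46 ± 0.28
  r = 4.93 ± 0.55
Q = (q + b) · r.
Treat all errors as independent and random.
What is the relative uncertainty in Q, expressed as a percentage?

Let u = q + b = 28.1. δu = √(δq² + δb²) = √(1.44 + 0.0784) = 1.23, so δu/u = 0.0439.
Q is then a monomial in u, r:
δQ/Q = √((δu/u)² + (1·δr/r)²) = √(0.00193 + 0.0124) = 0.120

12.0%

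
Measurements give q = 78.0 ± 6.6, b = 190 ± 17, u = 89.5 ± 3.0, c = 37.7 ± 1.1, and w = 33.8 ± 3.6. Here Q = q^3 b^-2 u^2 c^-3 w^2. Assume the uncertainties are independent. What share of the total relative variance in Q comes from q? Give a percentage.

(δQ/Q)² = (3·δq/q)² + (-2·δb/b)² + (2·δu/u)² + (-3·δc/c)² + (2·δw/w)²
  q term: (3×0.0846)² = 0.0644
  b term: (-2×0.0895)² = 0.0320
  u term: (2×0.0335)² = 0.00449
  c term: (-3×0.0292)² = 0.00766
  w term: (2×0.107)² = 0.0454
Total = 0.154. Share from q = 0.0644/0.154 = 0.418.

41.8%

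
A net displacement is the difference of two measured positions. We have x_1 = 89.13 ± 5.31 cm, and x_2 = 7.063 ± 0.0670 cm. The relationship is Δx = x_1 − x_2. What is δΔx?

5.31 cm

Δx is a linear combination, so absolute uncertainties add in quadrature:
  (δx_1)² = 28.2;  (δx_2)² = 0.00449
δΔx = √(28.2) = 5.31 cm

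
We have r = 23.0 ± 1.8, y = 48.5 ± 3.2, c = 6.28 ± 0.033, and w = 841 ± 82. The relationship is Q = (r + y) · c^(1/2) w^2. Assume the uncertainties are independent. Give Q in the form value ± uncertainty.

Let u = r + y = 71.5. δu = √(δr² + δy²) = √(3.24 + 10.2) = 3.67, so δu/u = 0.0513.
Q is then a monomial in u, c, w:
δQ/Q = √((δu/u)² + (½·δc/c)² + (2·δw/w)²) = √(0.00264 + 6.9e-06 + 0.0380) = 0.202
Q = 1.27e+08, so δQ = 0.202 × 1.27e+08 = 2.56e+07.

(1.27 ± 0.256) × 10^8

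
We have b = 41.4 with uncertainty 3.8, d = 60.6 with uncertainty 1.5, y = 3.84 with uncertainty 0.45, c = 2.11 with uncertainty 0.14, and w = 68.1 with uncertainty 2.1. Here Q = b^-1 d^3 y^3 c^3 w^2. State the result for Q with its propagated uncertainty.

For a monomial Q ∝ b^-1, d^3, y^3, c^3, w^2, fractional errors add in quadrature:
  (-1·δb/b)² = (-1×0.0918)² = 0.00842;  (3·δd/d)² = (3×0.0248)² = 0.00551;  (3·δy/y)² = (3×0.117)² = 0.124;  (3·δc/c)² = (3×0.0664)² = 0.0396;  (2·δw/w)² = (2×0.0308)² = 0.00380
δQ/Q = √(0.181) = 0.425
Q = 1.33e+10, so δQ = 0.425 × 1.33e+10 = 5.64e+09.

(1.33 ± 0.564) × 10^10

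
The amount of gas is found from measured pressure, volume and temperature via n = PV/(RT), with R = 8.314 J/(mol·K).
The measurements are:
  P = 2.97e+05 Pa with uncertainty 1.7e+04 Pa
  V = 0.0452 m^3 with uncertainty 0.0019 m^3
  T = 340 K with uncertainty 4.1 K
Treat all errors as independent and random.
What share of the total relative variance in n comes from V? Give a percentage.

(δn/n)² = (1·δP/P)² + (1·δV/V)² + (-1·δT/T)²
  P term: (1×0.0572)² = 0.00328
  V term: (1×0.0420)² = 0.00177
  T term: (-1×0.0121)² = 0.000145
Total = 0.00519. Share from V = 0.00177/0.00519 = 0.341.

34.1%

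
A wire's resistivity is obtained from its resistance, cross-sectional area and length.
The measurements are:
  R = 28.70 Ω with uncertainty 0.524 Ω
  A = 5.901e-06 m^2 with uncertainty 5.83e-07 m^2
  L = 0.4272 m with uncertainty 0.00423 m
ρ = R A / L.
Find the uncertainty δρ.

4e-05 Ω·m

ρ is a product of powers, so relative uncertainties combine in quadrature:
  (1·δR/R)² = (1×0.0183)² = 0.000333;  (1·δA/A)² = (1×0.0988)² = 0.00976;  (-1·δL/L)² = (-1×0.00990)² = 9.8e-05
δρ/ρ = √(0.0102) = 0.101
ρ = 0.0003964 Ω·m, so δρ = 0.101 × 0.0003964 = 4e-05 Ω·m.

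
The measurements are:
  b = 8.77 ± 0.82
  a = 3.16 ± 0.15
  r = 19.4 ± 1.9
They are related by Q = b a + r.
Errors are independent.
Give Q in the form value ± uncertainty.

Let p = b·a = 27.7. δp/p = √((1·δb/b)² + (1·δa/a)²) = √(0.00874 + 0.00225) = 0.105, so δp = 2.91.
Q = p + r: δQ = √(δp² + δr²) = √(8.44 + 3.61) = 3.47
Q = 47.1.

47.1 ± 3.47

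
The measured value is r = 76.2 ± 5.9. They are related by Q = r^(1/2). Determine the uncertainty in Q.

Each factor contributes (exponent × relative error)² to (δQ/Q)²:
  (½·δr/r)² = (0.5×0.0774)² = 0.00150
δQ/Q = √(0.00150) = 0.0387
Q = 8.73, so δQ = 0.0387 × 8.73 = 0.338.

0.338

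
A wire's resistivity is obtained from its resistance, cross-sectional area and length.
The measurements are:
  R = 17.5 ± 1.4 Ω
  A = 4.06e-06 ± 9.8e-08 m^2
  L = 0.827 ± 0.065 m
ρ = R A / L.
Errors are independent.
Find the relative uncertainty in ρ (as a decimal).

0.115

Products/powers → add relative errors in quadrature, weighted by exponent:
  (1·δR/R)² = (1×0.0800)² = 0.00640;  (1·δA/A)² = (1×0.0241)² = 0.000583;  (-1·δL/L)² = (-1×0.0786)² = 0.00618
δρ/ρ = √(0.0132) = 0.115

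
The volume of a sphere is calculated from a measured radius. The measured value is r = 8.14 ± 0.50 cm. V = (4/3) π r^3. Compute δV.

V ∝ r^3, so δV/V = |3| · δr/r = 3 × 0.0614 = 0.184.
V = 2260 cm^3, so δV = 0.184 × 2260 = 416 cm^3.

416 cm^3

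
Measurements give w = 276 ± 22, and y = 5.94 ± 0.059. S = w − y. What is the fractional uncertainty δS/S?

Each term contributes (cᵢ δxᵢ)² to (δS)²:
  (δw)² = 484;  (δy)² = 0.00348
δS = √(484) = 22.0
S = 270, so δS/S = 22.0/270 = 0.0815.

0.0815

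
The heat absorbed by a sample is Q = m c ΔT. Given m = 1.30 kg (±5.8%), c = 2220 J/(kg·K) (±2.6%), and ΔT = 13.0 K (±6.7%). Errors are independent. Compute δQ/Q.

0.0924

Since Q is a product/quotient, work with relative uncertainties:
  (1·δm/m)² = (1×0.0580)² = 0.00336;  (1·δc/c)² = (1×0.0260)² = 0.000676;  (1·δΔT/ΔT)² = (1×0.0670)² = 0.00449
δQ/Q = √(0.00853) = 0.0924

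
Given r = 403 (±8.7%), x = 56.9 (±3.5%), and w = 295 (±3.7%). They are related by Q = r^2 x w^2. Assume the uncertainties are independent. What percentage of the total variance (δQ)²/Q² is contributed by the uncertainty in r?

(δQ/Q)² = (2·δr/r)² + (1·δx/x)² + (2·δw/w)²
  r term: (2×0.0870)² = 0.0303
  x term: (1×0.0350)² = 0.00123
  w term: (2×0.0370)² = 0.00548
Total = 0.0370. Share from r = 0.0303/0.0370 = 0.819.

81.9%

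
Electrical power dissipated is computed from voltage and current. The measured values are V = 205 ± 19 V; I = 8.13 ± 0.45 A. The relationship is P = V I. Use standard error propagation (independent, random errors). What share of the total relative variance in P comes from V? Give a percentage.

(δP/P)² = (1·δV/V)² + (1·δI/I)²
  V term: (1×0.0927)² = 0.00859
  I term: (1×0.0554)² = 0.00306
Total = 0.0117. Share from V = 0.00859/0.0117 = 0.737.

73.7%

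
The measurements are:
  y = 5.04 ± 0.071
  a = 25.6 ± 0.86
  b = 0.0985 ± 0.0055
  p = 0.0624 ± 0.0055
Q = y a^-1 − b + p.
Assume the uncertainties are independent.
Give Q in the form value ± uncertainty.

0.161 ± 0.0106

Let w = y·a^-1 = 0.197. δw/w = √((1·δy/y)² + (-1·δa/a)²) = √(0.000198 + 0.00113) = 0.0364, so δw = 0.00717.
Q = w − b + p: δQ = √(δw² + δb² + δp²) = √(5.14e-05 + 3.02e-05 + 3.02e-05) = 0.0106
Q = 0.161.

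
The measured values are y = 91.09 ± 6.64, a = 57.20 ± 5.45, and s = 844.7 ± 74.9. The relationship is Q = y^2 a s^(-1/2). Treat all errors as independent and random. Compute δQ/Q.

0.180

Since Q is a product/quotient, work with relative uncertainties:
  (2·δy/y)² = (2×0.0729)² = 0.0213;  (1·δa/a)² = (1×0.0953)² = 0.00908;  (−½·δs/s)² = (-0.5×0.0887)² = 0.00197
δQ/Q = √(0.0323) = 0.180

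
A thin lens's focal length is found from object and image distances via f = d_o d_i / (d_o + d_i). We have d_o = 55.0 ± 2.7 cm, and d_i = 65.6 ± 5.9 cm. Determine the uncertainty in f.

∂f/∂d_o = (d_i/(d_o+d_i))² = 0.296;  ∂f/∂d_i = (d_o/(d_o+d_i))² = 0.208
δf = √((∂f/∂d_o · δd_o)² + (∂f/∂d_i · δd_i)²) = √(0.638 + 1.51) = 1.46 cm

1.46 cm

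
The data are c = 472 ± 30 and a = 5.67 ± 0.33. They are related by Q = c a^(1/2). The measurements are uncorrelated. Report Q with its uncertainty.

1120 ± 78.6

Relative error in a monomial: (δQ/Q)² = Σ (nᵢ · δxᵢ/xᵢ)².
  (1·δc/c)² = (1×0.0636)² = 0.00404;  (½·δa/a)² = (0.5×0.0582)² = 0.000847
δQ/Q = √(0.00489) = 0.0699
Q = 1120, so δQ = 0.0699 × 1120 = 78.6.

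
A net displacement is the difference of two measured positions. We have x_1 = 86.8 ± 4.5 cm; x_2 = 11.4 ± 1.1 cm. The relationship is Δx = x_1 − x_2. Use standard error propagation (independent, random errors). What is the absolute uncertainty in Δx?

Sums and differences: (δΔx)² = Σ (cᵢ δxᵢ)².
  (δx_1)² = 20.2;  (δx_2)² = 1.21
δΔx = √(21.5) = 4.63 cm

4.63 cm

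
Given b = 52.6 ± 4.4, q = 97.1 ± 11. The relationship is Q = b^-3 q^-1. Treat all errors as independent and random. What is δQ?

1.95e-08

For a monomial Q ∝ b^-3, q^-1, fractional errors add in quadrature:
  (-3·δb/b)² = (-3×0.0837)² = 0.0630;  (-1·δq/q)² = (-1×0.113)² = 0.0128
δQ/Q = √(0.0758) = 0.275
Q = 7.08e-08, so δQ = 0.275 × 7.08e-08 = 1.95e-08.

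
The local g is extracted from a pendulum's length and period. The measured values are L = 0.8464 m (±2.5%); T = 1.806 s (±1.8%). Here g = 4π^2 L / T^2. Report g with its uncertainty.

10.24 ± 0.449 m/s^2

Relative error in a monomial: (δg/g)² = Σ (nᵢ · δxᵢ/xᵢ)².
  (1·δL/L)² = (1×0.0250)² = 0.000625;  (-2·δT/T)² = (-2×0.0180)² = 0.00130
δg/g = √(0.00192) = 0.0438
g = 10.24 m/s^2, so δg = 0.0438 × 10.24 = 0.449 m/s^2.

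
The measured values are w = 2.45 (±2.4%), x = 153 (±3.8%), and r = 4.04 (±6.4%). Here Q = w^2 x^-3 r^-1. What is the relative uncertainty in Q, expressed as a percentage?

13.9%

Each factor contributes (exponent × relative error)² to (δQ/Q)²:
  (2·δw/w)² = (2×0.0240)² = 0.00230;  (-3·δx/x)² = (-3×0.0380)² = 0.0130;  (-1·δr/r)² = (-1×0.0640)² = 0.00410
δQ/Q = √(0.0194) = 0.139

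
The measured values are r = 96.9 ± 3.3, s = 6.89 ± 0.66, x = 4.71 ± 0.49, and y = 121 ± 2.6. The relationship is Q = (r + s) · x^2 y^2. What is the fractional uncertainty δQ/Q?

Let u = r + s = 104. δu = √(δr² + δs²) = √(10.9 + 0.436) = 3.37, so δu/u = 0.0324.
Q is then a monomial in u, x, y:
δQ/Q = √((δu/u)² + (2·δx/x)² + (2·δy/y)²) = √(0.00105 + 0.0433 + 0.00185) = 0.215

0.215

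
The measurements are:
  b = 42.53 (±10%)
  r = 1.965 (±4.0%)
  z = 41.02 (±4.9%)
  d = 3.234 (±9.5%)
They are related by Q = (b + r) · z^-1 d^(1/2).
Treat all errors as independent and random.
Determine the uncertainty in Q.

0.229

Let u = b + r = 44.50. δu = √(δb² + δr²) = √(18.1 + 0.00618) = 4.25, so δu/u = 0.0956.
Q is then a monomial in u, z, d:
δQ/Q = √((δu/u)² + (-1·δz/z)² + (½·δd/d)²) = √(0.00914 + 0.00240 + 0.00226) = 0.117
Q = 1.951, so δQ = 0.117 × 1.951 = 0.229.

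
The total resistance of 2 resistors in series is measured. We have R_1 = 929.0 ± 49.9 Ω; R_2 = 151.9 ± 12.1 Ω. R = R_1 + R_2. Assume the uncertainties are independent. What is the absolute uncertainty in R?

51.3 Ω

R is a linear combination, so absolute uncertainties add in quadrature:
  (δR_1)² = 2490;  (δR_2)² = 146
δR = √(2640) = 51.3 Ω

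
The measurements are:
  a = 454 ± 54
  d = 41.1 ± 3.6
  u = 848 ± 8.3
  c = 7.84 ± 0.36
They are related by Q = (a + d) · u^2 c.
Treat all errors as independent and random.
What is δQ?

3.35e+08

Let w = a + d = 495. δw = √(δa² + δd²) = √(2920 + 13.0) = 54.1, so δw/w = 0.109.
Q is then a monomial in w, u, c:
δQ/Q = √((δw/w)² + (2·δu/u)² + (1·δc/c)²) = √(0.0119 + 0.000383 + 0.00211) = 0.120
Q = 2.79e+09, so δQ = 0.120 × 2.79e+09 = 3.35e+08.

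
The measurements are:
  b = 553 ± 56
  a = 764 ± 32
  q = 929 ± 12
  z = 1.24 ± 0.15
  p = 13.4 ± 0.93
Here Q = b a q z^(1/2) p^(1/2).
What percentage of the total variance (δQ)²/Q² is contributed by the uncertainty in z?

(δQ/Q)² = (1·δb/b)² + (1·δa/a)² + (1·δq/q)² + (½·δz/z)² + (½·δp/p)²
  b term: (1×0.101)² = 0.0103
  a term: (1×0.0419)² = 0.00175
  q term: (1×0.0129)² = 0.000167
  z term: (0.5×0.121)² = 0.00366
  p term: (0.5×0.0694)² = 0.00120
Total = 0.0170. Share from z = 0.00366/0.0170 = 0.215.

21.5%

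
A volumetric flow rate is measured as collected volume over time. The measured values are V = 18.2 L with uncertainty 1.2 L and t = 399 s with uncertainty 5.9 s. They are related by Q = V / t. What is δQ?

0.00308 L/s

Relative error in a monomial: (δQ/Q)² = Σ (nᵢ · δxᵢ/xᵢ)².
  (1·δV/V)² = (1×0.0659)² = 0.00435;  (-1·δt/t)² = (-1×0.0148)² = 0.000219
δQ/Q = √(0.00457) = 0.0676
Q = 0.0456 L/s, so δQ = 0.0676 × 0.0456 = 0.00308 L/s.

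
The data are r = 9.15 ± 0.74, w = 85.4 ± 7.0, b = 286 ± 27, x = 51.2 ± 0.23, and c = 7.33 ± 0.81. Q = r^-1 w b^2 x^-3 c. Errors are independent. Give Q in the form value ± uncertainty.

For a monomial Q ∝ r^-1, w, b^2, x^-3, c, fractional errors add in quadrature:
  (-1·δr/r)² = (-1×0.0809)² = 0.00654;  (1·δw/w)² = (1×0.0820)² = 0.00672;  (2·δb/b)² = (2×0.0944)² = 0.0356;  (-3·δx/x)² = (-3×0.00449)² = 0.000182;  (1·δc/c)² = (1×0.111)² = 0.0122
δQ/Q = √(0.0613) = 0.248
Q = 41.7, so δQ = 0.248 × 41.7 = 10.3.

41.7 ± 10.3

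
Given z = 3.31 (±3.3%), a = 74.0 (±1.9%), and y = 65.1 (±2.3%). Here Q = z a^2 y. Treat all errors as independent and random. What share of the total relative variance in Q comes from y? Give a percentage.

(δQ/Q)² = (1·δz/z)² + (2·δa/a)² + (1·δy/y)²
  z term: (1×0.0330)² = 0.00109
  a term: (2×0.0190)² = 0.00144
  y term: (1×0.0230)² = 0.000529
Total = 0.00306. Share from y = 0.000529/0.00306 = 0.173.

17.3%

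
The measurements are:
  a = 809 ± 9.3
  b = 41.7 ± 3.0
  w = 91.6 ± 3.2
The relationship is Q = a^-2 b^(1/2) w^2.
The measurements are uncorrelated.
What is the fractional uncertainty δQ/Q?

Q is a product of powers, so relative uncertainties combine in quadrature:
  (-2·δa/a)² = (-2×0.0115)² = 0.000529;  (½·δb/b)² = (0.5×0.0719)² = 0.00129;  (2·δw/w)² = (2×0.0349)² = 0.00488
δQ/Q = √(0.00670) = 0.0819

0.0819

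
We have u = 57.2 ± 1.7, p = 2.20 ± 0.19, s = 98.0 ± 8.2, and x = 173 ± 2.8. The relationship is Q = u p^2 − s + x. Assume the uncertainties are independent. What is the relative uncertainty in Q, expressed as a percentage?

14.0%

Let w = u·p^2 = 277. δw/w = √((1·δu/u)² + (2·δp/p)²) = √(0.000883 + 0.0298) = 0.175, so δw = 48.5.
Q = w − s + x: δQ = √(δw² + δs² + δx²) = √(2350 + 67.2 + 7.84) = 49.3
Q = 352, so δQ/Q = 49.3/352 = 0.140.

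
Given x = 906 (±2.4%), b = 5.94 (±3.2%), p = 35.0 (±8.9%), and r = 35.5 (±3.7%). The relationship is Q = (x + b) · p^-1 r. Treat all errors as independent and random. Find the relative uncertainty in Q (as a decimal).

0.0993

Let u = x + b = 912. δu = √(δx² + δb²) = √(473 + 0.0361) = 21.7, so δu/u = 0.0238.
Q is then a monomial in u, p, r:
δQ/Q = √((δu/u)² + (-1·δp/p)² + (1·δr/r)²) = √(0.000569 + 0.00792 + 0.00137) = 0.0993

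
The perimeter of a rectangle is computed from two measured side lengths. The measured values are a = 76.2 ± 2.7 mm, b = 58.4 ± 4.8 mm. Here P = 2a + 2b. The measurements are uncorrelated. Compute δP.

11.0 mm

For a sum/difference, combine absolute errors in quadrature:
  (2·δa)² = 29.2;  (2·δb)² = 92.2
δP = √(121) = 11.0 mm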